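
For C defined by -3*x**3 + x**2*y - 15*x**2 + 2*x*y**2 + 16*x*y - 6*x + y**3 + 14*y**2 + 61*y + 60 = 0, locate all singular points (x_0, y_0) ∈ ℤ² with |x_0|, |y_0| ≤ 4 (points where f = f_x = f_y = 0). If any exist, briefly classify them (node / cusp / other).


Singular points: {(-2, -3)}; classification: cusp.

Compute partial derivatives:
  f_x = -9*x**2 + 2*x*y - 30*x + 2*y**2 + 16*y - 6.
  f_y = x**2 + 4*x*y + 16*x + 3*y**2 + 28*y + 61.
Scan x_0 ∈ {−4, ..., 4}. For each x_0, f_y(x_0, y) is a polynomial in y; find its integer roots y ∈ {−4, ..., 4}, then test f_x and f at those candidates.
  x = -4: f_y(-4, y) = 3*y**2 + 12*y + 13; no integer root y with |y| ≤ 4.
  x = -3: f_y(-3, y) = 3*y**2 + 16*y + 22; no integer root y with |y| ≤ 4.
  x = -2: f_y(-2, y) = 3*y**2 + 20*y + 33; vanishes at y ∈ {-3}. (-2, -3): f_x = 0, f = 0 — SINGULAR.
  x = -1: f_y(-1, y) = 3*y**2 + 24*y + 46; no integer root y with |y| ≤ 4.
  x = 0: f_y(0, y) = 3*y**2 + 28*y + 61; no integer root y with |y| ≤ 4.
  x = 1: f_y(1, y) = 3*y**2 + 32*y + 78; no integer root y with |y| ≤ 4.
  x = 2: f_y(2, y) = 3*y**2 + 36*y + 97; no integer root y with |y| ≤ 4.
  x = 3: f_y(3, y) = 3*y**2 + 40*y + 118; no integer root y with |y| ≤ 4.
  x = 4: f_y(4, y) = 3*y**2 + 44*y + 141; no integer root y with |y| ≤ 4.
Only singular point on the grid: (-2, -3).
Classify: substitute x = -2 + u, y = -3 + v and expand: f = -3*u**3 + u**2*v + 2*u*v**2 + v**3 + v**2.
No constant or linear terms (consistent with a singular point). Quadratic part: v**2. Cubic part: -3*u**3 + u**2*v + 2*u*v**2 + v**3.
The quadratic part v**2 is a perfect square, so there is a single (double) tangent line v = 0, i.e. y = -3. Restricting the cubic part to that line (v = 0) leaves -3*u**3 ≠ 0, so f is not divisible by v and the branch is v² ≈ 3*u**3 to lowest order — this is a cusp.
Classification: cusp.


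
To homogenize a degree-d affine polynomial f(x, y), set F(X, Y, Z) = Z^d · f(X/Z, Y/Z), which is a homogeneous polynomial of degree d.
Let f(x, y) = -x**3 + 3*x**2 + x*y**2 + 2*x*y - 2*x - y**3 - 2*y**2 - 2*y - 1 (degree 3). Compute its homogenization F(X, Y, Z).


F(X, Y, Z) = -X**3 + 3*X**2*Z + X*Y**2 + 2*X*Y*Z - 2*X*Z**2 - Y**3 - 2*Y**2*Z - 2*Y*Z**2 - Z**3

deg(f) = 3.
Substitute x = X/Z, y = Y/Z into f, then multiply by Z^3.
  monomial -1·x^3·y^0 ↦ -1·X^3·Y^0·Z^0.
  monomial 3·x^2·y^0 ↦ 3·X^2·Y^0·Z^1.
  monomial 1·x^1·y^2 ↦ 1·X^1·Y^2·Z^0.
  monomial 2·x^1·y^1 ↦ 2·X^1·Y^1·Z^1.
  monomial -2·x^1·y^0 ↦ -2·X^1·Y^0·Z^2.
  monomial -1·x^0·y^3 ↦ -1·X^0·Y^3·Z^0.
  monomial -2·x^0·y^2 ↦ -2·X^0·Y^2·Z^1.
  monomial -2·x^0·y^1 ↦ -2·X^0·Y^1·Z^2.
  monomial -1·x^0·y^0 ↦ -1·X^0·Y^0·Z^3.
Collecting: F(X, Y, Z) = -X**3 + 3*X**2*Z + X*Y**2 + 2*X*Y*Z - 2*X*Z**2 - Y**3 - 2*Y**2*Z - 2*Y*Z**2 - Z**3.


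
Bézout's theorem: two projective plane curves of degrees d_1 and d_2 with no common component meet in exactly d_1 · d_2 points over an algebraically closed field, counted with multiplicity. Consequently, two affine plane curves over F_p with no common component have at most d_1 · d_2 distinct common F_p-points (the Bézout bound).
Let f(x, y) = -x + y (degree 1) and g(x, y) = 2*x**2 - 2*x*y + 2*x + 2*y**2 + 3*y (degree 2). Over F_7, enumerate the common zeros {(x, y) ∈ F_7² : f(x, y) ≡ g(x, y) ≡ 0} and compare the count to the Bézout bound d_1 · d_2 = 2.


Common zeros: {(0, 0), (1, 1)}; count = 2; Bézout bound = 2.

deg(f) = 1, deg(g) = 2, so Bézout bound = 2.
Scan x ∈ F_7. For each x, list the y ∈ F_7 with f(x, y) ≡ 0 and those with g(x, y) ≡ 0 (mod 7); the common zeros in that column are the intersection.
  x = 0: f ≡ 0 at y ∈ {0}; g ≡ 0 at y ∈ {0, 2}; common: {0}.
  x = 1: f ≡ 0 at y ∈ {1}; g ≡ 0 at y ∈ {1, 2}; common: {1}.
  x = 2: f ≡ 0 at y ∈ {2}; g ≡ 0 at y ∈ ∅; common: ∅.
  x = 3: f ≡ 0 at y ∈ {3}; g ≡ 0 at y ∈ ∅; common: ∅.
  x = 4: f ≡ 0 at y ∈ {4}; g ≡ 0 at y ∈ ∅; common: ∅.
  x = 5: f ≡ 0 at y ∈ {5}; g ≡ 0 at y ∈ ∅; common: ∅.
  x = 6: f ≡ 0 at y ∈ {6}; g ≡ 0 at y ∈ {0, 1}; common: ∅.
Collecting: common zeros = {(0, 0), (1, 1)}, so the count is 2.
Comparison with the Bézout bound: 2 ≤ 2 = deg(f)·deg(g), as expected for curves with no common component (the bound is attained).


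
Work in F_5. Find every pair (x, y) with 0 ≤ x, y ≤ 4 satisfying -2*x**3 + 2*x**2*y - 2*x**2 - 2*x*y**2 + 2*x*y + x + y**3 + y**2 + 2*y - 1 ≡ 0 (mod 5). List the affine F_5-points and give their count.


Affine F_5-points: {(0, 2), (3, 0), (3, 2), (3, 3)}; count = 4.

For each of the 25 pairs (x, y) ∈ F_5², evaluate f(x, y) mod 5. Record the zeros.
  x = 0: [0↦4, 1↦3, 2↦0, 3↦1, 4↦2]  zeros at y ∈ {2}
  x = 1: [0↦1, 1↦2, 2↦2, 3↦2, 4↦3]  zeros at y ∈ ∅
  x = 2: [0↦2, 1↦4, 2↦1, 3↦4, 4↦4]  zeros at y ∈ ∅
  x = 3: [0↦0, 1↦2, 2↦0, 3↦0, 4↦3]  zeros at y ∈ {0, 2, 3}
  x = 4: [0↦3, 1↦4, 2↦2, 3↦3, 4↦3]  zeros at y ∈ ∅
Collecting zeros: affine points = {(0, 2), (3, 0), (3, 2), (3, 3)}.
Total count |C(F_5)_aff| = 4.


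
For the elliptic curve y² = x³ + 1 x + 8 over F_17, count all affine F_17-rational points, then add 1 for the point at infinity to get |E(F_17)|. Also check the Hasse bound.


Affine points = {(0, 5), (0, 12), (2, 1), (2, 16), (3, 2), (3, 15), (4, 5), (4, 12), (5, 6), (5, 11), (6, 3), (6, 14), (7, 1), (7, 16), (8, 1), (8, 16), (9, 7), (9, 10), (10, 7), (10, 10), (13, 5), (13, 12), (15, 7), (15, 10)}; affine count = 24; |E(F_17)| = 25.

Discriminant check: Δ ∝ 4a³ + 27b² = 4·1³ + 27·8² = 4·1 + 27·64 ≡ 15 (mod 17). Nonzero ⇒ E is nonsingular.
For each x ∈ F_17, compute rhs = x³ + 1·x + 8 mod 17, then count y ∈ F_17 with y² ≡ rhs.
  x = 0: rhs = 8, matching y values: 5, 12 (2 points).
  x = 1: rhs = 10, matching y values: none (0 points).
  x = 2: rhs = 1, matching y values: 1, 16 (2 points).
  x = 3: rhs = 4, matching y values: 2, 15 (2 points).
  x = 4: rhs = 8, matching y values: 5, 12 (2 points).
  x = 5: rhs = 2, matching y values: 6, 11 (2 points).
  x = 6: rhs = 9, matching y values: 3, 14 (2 points).
  x = 7: rhs = 1, matching y values: 1, 16 (2 points).
  x = 8: rhs = 1, matching y values: 1, 16 (2 points).
  x = 9: rhs = 15, matching y values: 7, 10 (2 points).
  x = 10: rhs = 15, matching y values: 7, 10 (2 points).
  x = 11: rhs = 7, matching y values: none (0 points).
  x = 12: rhs = 14, matching y values: none (0 points).
  x = 13: rhs = 8, matching y values: 5, 12 (2 points).
  x = 14: rhs = 12, matching y values: none (0 points).
  x = 15: rhs = 15, matching y values: 7, 10 (2 points).
  x = 16: rhs = 6, matching y values: none (0 points).
Total affine count: 24.
Full point count |E(F_17)| = 24 + 1 = 25.
Hasse bound: |25 − (17+1)| = |7| = 7 ≤ 2√17 ≈ 8.2462 ✓.


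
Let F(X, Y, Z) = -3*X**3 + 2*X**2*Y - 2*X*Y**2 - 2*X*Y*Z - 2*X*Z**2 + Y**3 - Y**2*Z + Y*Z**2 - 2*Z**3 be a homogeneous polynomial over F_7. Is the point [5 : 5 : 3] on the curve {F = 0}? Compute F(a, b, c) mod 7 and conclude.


F(5,5,3) ≡ 0 (mod 7); P is on the curve.

Evaluate F(5, 5, 3) term-by-term (mod 7).
  -3*X**3 ↦ -3·125·1·1 = -375
  2*X**2*Y ↦ 2·25·5·1 = 250
  -2*X*Y**2 ↦ -2·5·25·1 = -250
  -2*X*Y*Z ↦ -2·5·5·3 = -150
  -2*X*Z**2 ↦ -2·5·1·9 = -90
  Y**3 ↦ 1·1·125·1 = 125
  -Y**2*Z ↦ -1·1·25·3 = -75
  Y*Z**2 ↦ 1·1·5·9 = 45
  -2*Z**3 ↦ -2·1·1·27 = -54
Sum: F(5, 5, 3) = (-375) + (250) + (-250) + (-150) + (-90) + (125) + (-75) + (45) + (-54) = -574.
Reducing mod 7: -574 ≡ 0 (mod 7).
Since F(a, b, c) ≡ 0 (mod 7), P lies on the curve.


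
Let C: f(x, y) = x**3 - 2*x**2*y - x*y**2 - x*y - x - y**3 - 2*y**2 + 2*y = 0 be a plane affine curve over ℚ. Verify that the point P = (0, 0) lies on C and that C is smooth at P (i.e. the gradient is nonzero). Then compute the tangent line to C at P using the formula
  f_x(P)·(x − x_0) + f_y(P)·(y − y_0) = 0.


Tangent line at P: -x + 2*y = 0.

Step 1: f(0, 0) = 0, so P lies on C.
Step 2: partial derivatives
  f_x(x, y) = 3*x**2 - 4*x*y - y**2 - y - 1, f_y(x, y) = -2*x**2 - 2*x*y - x - 3*y**2 - 4*y + 2.
  f_x(P) = -1, f_y(P) = 2 (gradient nonzero, so P is smooth).
Step 3: tangent line at P: -1·(x − 0) + 2·(y − 0) = 0.
Expanding: -x + 2*y = 0.


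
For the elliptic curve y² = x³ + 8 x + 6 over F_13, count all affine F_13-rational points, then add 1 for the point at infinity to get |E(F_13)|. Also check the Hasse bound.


Affine points = {(2, 2), (2, 11), (6, 6), (6, 7), (8, 6), (8, 7), (9, 1), (9, 12), (12, 6), (12, 7)}; affine count = 10; |E(F_13)| = 11.

Discriminant check: Δ ∝ 4a³ + 27b² = 4·8³ + 27·6² = 4·512 + 27·36 ≡ 4 (mod 13). Nonzero ⇒ E is nonsingular.
For each x ∈ F_13, compute rhs = x³ + 8·x + 6 mod 13, then count y ∈ F_13 with y² ≡ rhs.
  x = 0: rhs = 6, matching y values: none (0 points).
  x = 1: rhs = 2, matching y values: none (0 points).
  x = 2: rhs = 4, matching y values: 2, 11 (2 points).
  x = 3: rhs = 5, matching y values: none (0 points).
  x = 4: rhs = 11, matching y values: none (0 points).
  x = 5: rhs = 2, matching y values: none (0 points).
  x = 6: rhs = 10, matching y values: 6, 7 (2 points).
  x = 7: rhs = 2, matching y values: none (0 points).
  x = 8: rhs = 10, matching y values: 6, 7 (2 points).
  x = 9: rhs = 1, matching y values: 1, 12 (2 points).
  x = 10: rhs = 7, matching y values: none (0 points).
  x = 11: rhs = 8, matching y values: none (0 points).
  x = 12: rhs = 10, matching y values: 6, 7 (2 points).
Total affine count: 10.
Full point count |E(F_13)| = 10 + 1 = 11.
Hasse bound: |11 − (13+1)| = |-3| = 3 ≤ 2√13 ≈ 7.2111 ✓.


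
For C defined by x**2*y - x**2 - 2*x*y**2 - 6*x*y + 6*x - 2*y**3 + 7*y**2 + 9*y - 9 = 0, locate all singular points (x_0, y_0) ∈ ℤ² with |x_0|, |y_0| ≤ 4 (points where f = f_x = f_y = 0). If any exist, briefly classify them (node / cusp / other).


Singular points: {(3, 0)}; classification: node.

Compute partial derivatives:
  f_x = 2*x*y - 2*x - 2*y**2 - 6*y + 6.
  f_y = x**2 - 4*x*y - 6*x - 6*y**2 + 14*y + 9.
Scan x_0 ∈ {−4, ..., 4}. For each x_0, f_y(x_0, y) is a polynomial in y; find its integer roots y ∈ {−4, ..., 4}, then test f_x and f at those candidates.
  x = -4: f_y(-4, y) = -6*y**2 + 30*y + 49; no integer root y with |y| ≤ 4.
  x = -3: f_y(-3, y) = -6*y**2 + 26*y + 36; no integer root y with |y| ≤ 4.
  x = -2: f_y(-2, y) = -6*y**2 + 22*y + 25; no integer root y with |y| ≤ 4.
  x = -1: f_y(-1, y) = -6*y**2 + 18*y + 16; no integer root y with |y| ≤ 4.
  x = 0: f_y(0, y) = -6*y**2 + 14*y + 9; no integer root y with |y| ≤ 4.
  x = 1: f_y(1, y) = -6*y**2 + 10*y + 4; vanishes at y ∈ {2}. (1, 2): f_x = -12 ≠ 0.
  x = 2: f_y(2, y) = -6*y**2 + 6*y + 1; no integer root y with |y| ≤ 4.
  x = 3: f_y(3, y) = -6*y**2 + 2*y; vanishes at y ∈ {0}. (3, 0): f_x = 0, f = 0 — SINGULAR.
  x = 4: f_y(4, y) = -6*y**2 - 2*y + 1; no integer root y with |y| ≤ 4.
Only singular point on the grid: (3, 0).
Classify: substitute x = 3 + u, y = 0 + v and expand: f = u**2*v - u**2 - 2*u*v**2 - 2*v**3 + v**2.
No constant or linear terms (consistent with a singular point). Quadratic part: -u**2 + v**2. Cubic part: u**2*v - 2*u*v**2 - 2*v**3.
The quadratic part v**2 - u**2 = (v − u)(v + u) splits into two distinct linear factors, so there are two distinct tangent lines y − 0 = ±(x − 3) — this is a node (ordinary double point).
Classification: node.


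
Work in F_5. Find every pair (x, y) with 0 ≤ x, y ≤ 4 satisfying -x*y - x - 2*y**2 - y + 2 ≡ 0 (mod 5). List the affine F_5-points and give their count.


Affine F_5-points: {(2, 0), (2, 1), (4, 2), (4, 3)}; count = 4.

For each of the 25 pairs (x, y) ∈ F_5², evaluate f(x, y) mod 5. Record the zeros.
  x = 0: [0↦2, 1↦4, 2↦2, 3↦1, 4↦1]  zeros at y ∈ ∅
  x = 1: [0↦1, 1↦2, 2↦4, 3↦2, 4↦1]  zeros at y ∈ ∅
  x = 2: [0↦0, 1↦0, 2↦1, 3↦3, 4↦1]  zeros at y ∈ {0, 1}
  x = 3: [0↦4, 1↦3, 2↦3, 3↦4, 4↦1]  zeros at y ∈ ∅
  x = 4: [0↦3, 1↦1, 2↦0, 3↦0, 4↦1]  zeros at y ∈ {2, 3}
Collecting zeros: affine points = {(2, 0), (2, 1), (4, 2), (4, 3)}.
Total count |C(F_5)_aff| = 4.


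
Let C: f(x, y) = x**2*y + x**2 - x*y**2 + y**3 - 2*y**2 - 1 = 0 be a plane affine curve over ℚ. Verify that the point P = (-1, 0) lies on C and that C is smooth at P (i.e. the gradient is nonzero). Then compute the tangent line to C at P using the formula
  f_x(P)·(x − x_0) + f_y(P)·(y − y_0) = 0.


Tangent line at P: -2*x + y - 2 = 0.

Step 1: f(-1, 0) = 0, so P lies on C.
Step 2: partial derivatives
  f_x(x, y) = 2*x*y + 2*x - y**2, f_y(x, y) = x**2 - 2*x*y + 3*y**2 - 4*y.
  f_x(P) = -2, f_y(P) = 1 (gradient nonzero, so P is smooth).
Step 3: tangent line at P: -2·(x − -1) + 1·(y − 0) = 0.
Expanding: -2*x + y - 2 = 0.


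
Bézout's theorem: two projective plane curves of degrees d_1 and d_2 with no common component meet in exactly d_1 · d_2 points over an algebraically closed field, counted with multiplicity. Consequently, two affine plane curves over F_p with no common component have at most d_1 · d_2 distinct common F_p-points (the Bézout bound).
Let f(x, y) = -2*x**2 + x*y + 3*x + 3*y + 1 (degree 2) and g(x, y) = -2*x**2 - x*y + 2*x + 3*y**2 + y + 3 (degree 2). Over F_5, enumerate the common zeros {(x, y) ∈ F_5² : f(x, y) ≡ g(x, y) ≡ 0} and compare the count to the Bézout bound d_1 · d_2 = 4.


Common zeros: {(1, 2), (4, 2)}; count = 2; Bézout bound = 4.

deg(f) = 2, deg(g) = 2, so Bézout bound = 4.
Scan x ∈ F_5. For each x, list the y ∈ F_5 with f(x, y) ≡ 0 and those with g(x, y) ≡ 0 (mod 5); the common zeros in that column are the intersection.
  x = 0: f ≡ 0 at y ∈ {3}; g ≡ 0 at y ∈ {4}; common: ∅.
  x = 1: f ≡ 0 at y ∈ {2}; g ≡ 0 at y ∈ {2, 3}; common: {2}.
  x = 2: f ≡ 0 at y ∈ ∅; g ≡ 0 at y ∈ ∅; common: ∅.
  x = 3: f ≡ 0 at y ∈ {3}; g ≡ 0 at y ∈ ∅; common: ∅.
  x = 4: f ≡ 0 at y ∈ {2}; g ≡ 0 at y ∈ {2, 4}; common: {2}.
Collecting: common zeros = {(1, 2), (4, 2)}, so the count is 2.
Comparison with the Bézout bound: 2 ≤ 4 = deg(f)·deg(g), as expected for curves with no common component (the affine F_5-count falls short of the bound because intersections may lie at infinity, over extension fields, or carry multiplicity).


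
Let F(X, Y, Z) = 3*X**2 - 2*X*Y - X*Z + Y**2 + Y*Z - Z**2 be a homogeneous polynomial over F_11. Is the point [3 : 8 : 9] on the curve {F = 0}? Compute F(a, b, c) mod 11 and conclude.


F(3,8,9) ≡ 7 (mod 11); P is NOT on the curve.

Evaluate F(3, 8, 9) term-by-term (mod 11).
  3*X**2 ↦ 3·9·1·1 = 27
  -2*X*Y ↦ -2·3·8·1 = -48
  -X*Z ↦ -1·3·1·9 = -27
  Y**2 ↦ 1·1·64·1 = 64
  Y*Z ↦ 1·1·8·9 = 72
  -Z**2 ↦ -1·1·1·81 = -81
Sum: F(3, 8, 9) = (27) + (-48) + (-27) + (64) + (72) + (-81) = 7.
Reducing mod 11: 7 ≡ 7 (mod 11).
Since F(a, b, c) ≡ 7 ≠ 0 (mod 11), P does NOT lie on the curve.


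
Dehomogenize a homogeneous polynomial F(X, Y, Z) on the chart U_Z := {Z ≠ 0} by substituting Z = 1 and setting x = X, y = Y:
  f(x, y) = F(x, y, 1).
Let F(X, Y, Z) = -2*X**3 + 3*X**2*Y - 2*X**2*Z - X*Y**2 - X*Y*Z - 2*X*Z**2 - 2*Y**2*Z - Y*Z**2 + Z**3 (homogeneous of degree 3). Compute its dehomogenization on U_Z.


f(x, y) = -2*x**3 + 3*x**2*y - 2*x**2 - x*y**2 - x*y - 2*x - 2*y**2 - y + 1

On U_Z we set Z = 1. Each monomial c·X^i·Y^j·Z^k in F becomes c·x^i·y^j·1^k = c·x^i·y^j.
Substituting Z = 1: F(X, Y, 1) = -2*x**3 + 3*x**2*y - 2*x**2 - x*y**2 - x*y - 2*x - 2*y**2 - y + 1.
Note: deg(f) ≤ deg(F) = 3; strict inequality happens when F is divisible by Z (lost terms).


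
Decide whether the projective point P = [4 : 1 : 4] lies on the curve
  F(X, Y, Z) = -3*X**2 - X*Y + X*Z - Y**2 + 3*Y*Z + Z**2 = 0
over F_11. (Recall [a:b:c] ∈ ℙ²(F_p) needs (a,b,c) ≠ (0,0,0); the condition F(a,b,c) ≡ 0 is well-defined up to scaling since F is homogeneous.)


F(4,1,4) ≡ 2 (mod 11); P is NOT on the curve.

Evaluate F(4, 1, 4) term-by-term (mod 11).
  -3*X**2 ↦ -3·16·1·1 = -48
  -X*Y ↦ -1·4·1·1 = -4
  X*Z ↦ 1·4·1·4 = 16
  -Y**2 ↦ -1·1·1·1 = -1
  3*Y*Z ↦ 3·1·1·4 = 12
  Z**2 ↦ 1·1·1·16 = 16
Sum: F(4, 1, 4) = (-48) + (-4) + (16) + (-1) + (12) + (16) = -9.
Reducing mod 11: -9 ≡ 2 (mod 11).
Since F(a, b, c) ≡ 2 ≠ 0 (mod 11), P does NOT lie on the curve.


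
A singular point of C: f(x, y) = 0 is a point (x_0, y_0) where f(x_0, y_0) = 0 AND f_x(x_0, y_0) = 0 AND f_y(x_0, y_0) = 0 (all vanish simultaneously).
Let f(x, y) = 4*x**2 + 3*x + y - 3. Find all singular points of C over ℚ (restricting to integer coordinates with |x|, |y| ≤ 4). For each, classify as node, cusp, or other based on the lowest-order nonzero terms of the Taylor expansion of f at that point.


No singular points in the scanned grid; C is smooth there.

Compute partial derivatives:
  f_x = 8*x + 3.
  f_y = 1.
f_y = 1 is a nonzero constant, so f_y never vanishes: no point (x, y) can satisfy f = f_x = f_y = 0. In particular no (x, y) ∈ {−4, ..., 4}² is singular; the curve is smooth.


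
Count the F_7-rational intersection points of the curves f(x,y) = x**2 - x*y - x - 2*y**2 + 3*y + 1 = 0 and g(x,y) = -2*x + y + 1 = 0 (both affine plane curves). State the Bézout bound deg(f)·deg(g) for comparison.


Common zeros: ∅; count = 0; Bézout bound = 2.

deg(f) = 2, deg(g) = 1, so Bézout bound = 2.
Scan x ∈ F_7. For each x, list the y ∈ F_7 with f(x, y) ≡ 0 and those with g(x, y) ≡ 0 (mod 7); the common zeros in that column are the intersection.
  x = 0: f ≡ 0 at y ∈ ∅; g ≡ 0 at y ∈ {6}; common: ∅.
  x = 1: f ≡ 0 at y ∈ ∅; g ≡ 0 at y ∈ {1}; common: ∅.
  x = 2: f ≡ 0 at y ∈ {5, 6}; g ≡ 0 at y ∈ {3}; common: ∅.
  x = 3: f ≡ 0 at y ∈ {0}; g ≡ 0 at y ∈ {5}; common: ∅.
  x = 4: f ≡ 0 at y ∈ {5}; g ≡ 0 at y ∈ {0}; common: ∅.
  x = 5: f ≡ 0 at y ∈ {0, 6}; g ≡ 0 at y ∈ {2}; common: ∅.
  x = 6: f ≡ 0 at y ∈ ∅; g ≡ 0 at y ∈ {4}; common: ∅.
Collecting: common zeros = ∅, so the count is 0.
Comparison with the Bézout bound: 0 ≤ 2 = deg(f)·deg(g), as expected for curves with no common component (the affine F_7-count falls short of the bound because intersections may lie at infinity, over extension fields, or carry multiplicity).


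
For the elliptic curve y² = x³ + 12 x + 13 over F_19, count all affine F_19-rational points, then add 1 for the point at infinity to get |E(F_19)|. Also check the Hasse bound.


Affine points = {(1, 8), (1, 11), (2, 8), (2, 11), (3, 0), (4, 7), (4, 12), (6, 4), (6, 15), (12, 2), (12, 17), (16, 8), (16, 11), (17, 0), (18, 0)}; affine count = 15; |E(F_19)| = 16.

Discriminant check: Δ ∝ 4a³ + 27b² = 4·12³ + 27·13² = 4·1728 + 27·169 ≡ 18 (mod 19). Nonzero ⇒ E is nonsingular.
For each x ∈ F_19, compute rhs = x³ + 12·x + 13 mod 19, then count y ∈ F_19 with y² ≡ rhs.
  x = 0: rhs = 13, matching y values: none (0 points).
  x = 1: rhs = 7, matching y values: 8, 11 (2 points).
  x = 2: rhs = 7, matching y values: 8, 11 (2 points).
  x = 3: rhs = 0, matching y values: 0 (1 points).
  x = 4: rhs = 11, matching y values: 7, 12 (2 points).
  x = 5: rhs = 8, matching y values: none (0 points).
  x = 6: rhs = 16, matching y values: 4, 15 (2 points).
  x = 7: rhs = 3, matching y values: none (0 points).
  x = 8: rhs = 13, matching y values: none (0 points).
  x = 9: rhs = 14, matching y values: none (0 points).
  x = 10: rhs = 12, matching y values: none (0 points).
  x = 11: rhs = 13, matching y values: none (0 points).
  x = 12: rhs = 4, matching y values: 2, 17 (2 points).
  x = 13: rhs = 10, matching y values: none (0 points).
  x = 14: rhs = 18, matching y values: none (0 points).
  x = 15: rhs = 15, matching y values: none (0 points).
  x = 16: rhs = 7, matching y values: 8, 11 (2 points).
  x = 17: rhs = 0, matching y values: 0 (1 points).
  x = 18: rhs = 0, matching y values: 0 (1 points).
Total affine count: 15.
Full point count |E(F_19)| = 15 + 1 = 16.
Hasse bound: |16 − (19+1)| = |-4| = 4 ≤ 2√19 ≈ 8.7178 ✓.


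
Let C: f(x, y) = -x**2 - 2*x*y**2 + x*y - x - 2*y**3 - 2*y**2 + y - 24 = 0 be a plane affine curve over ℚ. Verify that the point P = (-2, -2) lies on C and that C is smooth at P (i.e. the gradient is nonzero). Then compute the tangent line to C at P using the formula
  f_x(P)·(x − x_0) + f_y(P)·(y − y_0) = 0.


Tangent line at P: -7*x - 33*y - 80 = 0.

Step 1: f(-2, -2) = 0, so P lies on C.
Step 2: partial derivatives
  f_x(x, y) = -2*x - 2*y**2 + y - 1, f_y(x, y) = -4*x*y + x - 6*y**2 - 4*y + 1.
  f_x(P) = -7, f_y(P) = -33 (gradient nonzero, so P is smooth).
Step 3: tangent line at P: -7·(x − -2) + -33·(y − -2) = 0.
Expanding: -7*x - 33*y - 80 = 0.


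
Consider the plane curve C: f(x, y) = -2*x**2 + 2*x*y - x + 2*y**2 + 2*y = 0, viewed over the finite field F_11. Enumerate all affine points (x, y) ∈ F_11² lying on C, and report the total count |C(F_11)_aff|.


Affine F_11-points: {(0, 0), (0, 10), (3, 1), (3, 6), (4, 7), (4, 10), (5, 0), (5, 5), (8, 6), (8, 7)}; count = 10.

For each of the 121 pairs (x, y) ∈ F_11², evaluate f(x, y) mod 11. Record the zeros.
  x = 0: [0↦0, 1↦4, 2↦1, 3↦2, 4↦7, 5↦5, 6↦7, 7↦2, 8↦1, 9↦4, 10↦0]  zeros at y ∈ {0, 10}
  x = 1: [0↦8, 1↦3, 2↦2, 3↦5, 4↦1, 5↦1, 6↦5, 7↦2, 8↦3, 9↦8, 10↦6]  zeros at y ∈ ∅
  x = 2: [0↦1, 1↦9, 2↦10, 3↦4, 4↦2, 5↦4, 6↦10, 7↦9, 8↦1, 9↦8, 10↦8]  zeros at y ∈ ∅
  x = 3: [0↦1, 1↦0, 2↦3, 3↦10, 4↦10, 5↦3, 6↦0, 7↦1, 8↦6, 9↦4, 10↦6]  zeros at y ∈ {1, 6}
  x = 4: [0↦8, 1↦9, 2↦3, 3↦1, 4↦3, 5↦9, 6↦8, 7↦0, 8↦7, 9↦7, 10↦0]  zeros at y ∈ {7, 10}
  x = 5: [0↦0, 1↦3, 2↦10, 3↦10, 4↦3, 5↦0, 6↦1, 7↦6, 8↦4, 9↦6, 10↦1]  zeros at y ∈ {0, 5}
  x = 6: [0↦10, 1↦4, 2↦2, 3↦4, 4↦10, 5↦9, 6↦1, 7↦8, 8↦8, 9↦1, 10↦9]  zeros at y ∈ ∅
  x = 7: [0↦5, 1↦1, 2↦1, 3↦5, 4↦2, 5↦3, 6↦8, 7↦6, 8↦8, 9↦3, 10↦2]  zeros at y ∈ ∅
  x = 8: [0↦7, 1↦5, 2↦7, 3↦2, 4↦1, 5↦4, 6↦0, 7↦0, 8↦4, 9↦1, 10↦2]  zeros at y ∈ {6, 7}
  x = 9: [0↦5, 1↦5, 2↦9, 3↦6, 4↦7, 5↦1, 6↦10, 7↦1, 8↦7, 9↦6, 10↦9]  zeros at y ∈ ∅
  x = 10: [0↦10, 1↦1, 2↦7, 3↦6, 4↦9, 5↦5, 6↦5, 7↦9, 8↦6, 9↦7, 10↦1]  zeros at y ∈ ∅
Collecting zeros: affine points = {(0, 0), (0, 10), (3, 1), (3, 6), (4, 7), (4, 10), (5, 0), (5, 5), (8, 6), (8, 7)}.
Total count |C(F_11)_aff| = 10.


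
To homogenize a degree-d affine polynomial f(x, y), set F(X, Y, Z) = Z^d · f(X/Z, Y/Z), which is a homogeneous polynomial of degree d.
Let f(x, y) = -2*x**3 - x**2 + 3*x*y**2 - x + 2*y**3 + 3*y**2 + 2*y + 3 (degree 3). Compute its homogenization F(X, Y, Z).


F(X, Y, Z) = -2*X**3 - X**2*Z + 3*X*Y**2 - X*Z**2 + 2*Y**3 + 3*Y**2*Z + 2*Y*Z**2 + 3*Z**3

deg(f) = 3.
Substitute x = X/Z, y = Y/Z into f, then multiply by Z^3.
  monomial -2·x^3·y^0 ↦ -2·X^3·Y^0·Z^0.
  monomial -1·x^2·y^0 ↦ -1·X^2·Y^0·Z^1.
  monomial 3·x^1·y^2 ↦ 3·X^1·Y^2·Z^0.
  monomial -1·x^1·y^0 ↦ -1·X^1·Y^0·Z^2.
  monomial 2·x^0·y^3 ↦ 2·X^0·Y^3·Z^0.
  monomial 3·x^0·y^2 ↦ 3·X^0·Y^2·Z^1.
  monomial 2·x^0·y^1 ↦ 2·X^0·Y^1·Z^2.
  monomial 3·x^0·y^0 ↦ 3·X^0·Y^0·Z^3.
Collecting: F(X, Y, Z) = -2*X**3 - X**2*Z + 3*X*Y**2 - X*Z**2 + 2*Y**3 + 3*Y**2*Z + 2*Y*Z**2 + 3*Z**3.


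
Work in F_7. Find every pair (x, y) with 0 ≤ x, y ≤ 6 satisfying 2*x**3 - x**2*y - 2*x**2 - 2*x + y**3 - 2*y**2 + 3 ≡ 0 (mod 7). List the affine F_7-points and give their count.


Affine F_7-points: {(0, 4), (0, 6), (1, 3), (2, 0), (3, 5), (4, 0), (6, 3)}; count = 7.

For each of the 49 pairs (x, y) ∈ F_7², evaluate f(x, y) mod 7. Record the zeros.
  x = 0: [0↦3, 1↦2, 2↦3, 3↦5, 4↦0, 5↦1, 6↦0]  zeros at y ∈ {4, 6}
  x = 1: [0↦1, 1↦6, 2↦6, 3↦0, 4↦1, 5↦1, 6↦6]  zeros at y ∈ {3}
  x = 2: [0↦0, 1↦2, 2↦6, 3↦4, 4↦2, 5↦6, 6↦1]  zeros at y ∈ {0}
  x = 3: [0↦5, 1↦2, 2↦1, 3↦1, 4↦1, 5↦0, 6↦4]  zeros at y ∈ {5}
  x = 4: [0↦0, 1↦4, 2↦3, 3↦3, 4↦3, 5↦2, 6↦6]  zeros at y ∈ {0}
  x = 5: [0↦4, 1↦6, 2↦3, 3↦1, 4↦6, 5↦3, 6↦5]  zeros at y ∈ ∅
  x = 6: [0↦1, 1↦6, 2↦6, 3↦0, 4↦1, 5↦1, 6↦6]  zeros at y ∈ {3}
Collecting zeros: affine points = {(0, 4), (0, 6), (1, 3), (2, 0), (3, 5), (4, 0), (6, 3)}.
Total count |C(F_7)_aff| = 7.


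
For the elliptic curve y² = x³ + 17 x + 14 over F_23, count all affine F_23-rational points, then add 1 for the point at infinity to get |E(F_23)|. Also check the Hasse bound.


Affine points = {(1, 3), (1, 20), (3, 0), (4, 10), (4, 13), (7, 4), (7, 19), (8, 8), (8, 15), (14, 11), (14, 12), (16, 9), (16, 14), (17, 8), (17, 15), (21, 8), (21, 15)}; affine count = 17; |E(F_23)| = 18.

Discriminant check: Δ ∝ 4a³ + 27b² = 4·17³ + 27·14² = 4·4913 + 27·196 ≡ 12 (mod 23). Nonzero ⇒ E is nonsingular.
For each x ∈ F_23, compute rhs = x³ + 17·x + 14 mod 23, then count y ∈ F_23 with y² ≡ rhs.
  x = 0: rhs = 14, matching y values: none (0 points).
  x = 1: rhs = 9, matching y values: 3, 20 (2 points).
  x = 2: rhs = 10, matching y values: none (0 points).
  x = 3: rhs = 0, matching y values: 0 (1 points).
  x = 4: rhs = 8, matching y values: 10, 13 (2 points).
  x = 5: rhs = 17, matching y values: none (0 points).
  x = 6: rhs = 10, matching y values: none (0 points).
  x = 7: rhs = 16, matching y values: 4, 19 (2 points).
  x = 8: rhs = 18, matching y values: 8, 15 (2 points).
  x = 9: rhs = 22, matching y values: none (0 points).
  x = 10: rhs = 11, matching y values: none (0 points).
  x = 11: rhs = 14, matching y values: none (0 points).
  x = 12: rhs = 14, matching y values: none (0 points).
  x = 13: rhs = 17, matching y values: none (0 points).
  x = 14: rhs = 6, matching y values: 11, 12 (2 points).
  x = 15: rhs = 10, matching y values: none (0 points).
  x = 16: rhs = 12, matching y values: 9, 14 (2 points).
  x = 17: rhs = 18, matching y values: 8, 15 (2 points).
  x = 18: rhs = 11, matching y values: none (0 points).
  x = 19: rhs = 20, matching y values: none (0 points).
  x = 20: rhs = 5, matching y values: none (0 points).
  x = 21: rhs = 18, matching y values: 8, 15 (2 points).
  x = 22: rhs = 19, matching y values: none (0 points).
Total affine count: 17.
Full point count |E(F_23)| = 17 + 1 = 18.
Hasse bound: |18 − (23+1)| = |-6| = 6 ≤ 2√23 ≈ 9.5917 ✓.


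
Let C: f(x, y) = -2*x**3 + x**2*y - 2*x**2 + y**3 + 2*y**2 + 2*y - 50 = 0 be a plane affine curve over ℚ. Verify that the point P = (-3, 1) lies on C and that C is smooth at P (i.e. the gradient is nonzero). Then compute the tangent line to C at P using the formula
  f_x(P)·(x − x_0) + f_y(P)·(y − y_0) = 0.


Tangent line at P: -48*x + 18*y - 162 = 0.

Step 1: f(-3, 1) = 0, so P lies on C.
Step 2: partial derivatives
  f_x(x, y) = -6*x**2 + 2*x*y - 4*x, f_y(x, y) = x**2 + 3*y**2 + 4*y + 2.
  f_x(P) = -48, f_y(P) = 18 (gradient nonzero, so P is smooth).
Step 3: tangent line at P: -48·(x − -3) + 18·(y − 1) = 0.
Expanding: -48*x + 18*y - 162 = 0.


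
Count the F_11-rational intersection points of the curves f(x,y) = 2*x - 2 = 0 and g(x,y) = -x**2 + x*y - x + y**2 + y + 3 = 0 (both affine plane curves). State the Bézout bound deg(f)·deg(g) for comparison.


Common zeros: {(1, 10)}; count = 1; Bézout bound = 2.

deg(f) = 1, deg(g) = 2, so Bézout bound = 2.
Scan x ∈ F_11. For each x, list the y ∈ F_11 with f(x, y) ≡ 0 and those with g(x, y) ≡ 0 (mod 11); the common zeros in that column are the intersection.
  x = 0: f ≡ 0 at y ∈ ∅; g ≡ 0 at y ∈ {5}; common: ∅.
  x = 1: f ≡ 0 at y ∈ {0, 1, 2, 3, 4, 5, 6, 7, 8, 9, 10}; g ≡ 0 at y ∈ {10}; common: {10}.
  x = 2: f ≡ 0 at y ∈ ∅; g ≡ 0 at y ∈ ∅; common: ∅.
  x = 3: f ≡ 0 at y ∈ ∅; g ≡ 0 at y ∈ ∅; common: ∅.
  x = 4: f ≡ 0 at y ∈ ∅; g ≡ 0 at y ∈ {1, 5}; common: ∅.
  x = 5: f ≡ 0 at y ∈ ∅; g ≡ 0 at y ∈ {2, 3}; common: ∅.
  x = 6: f ≡ 0 at y ∈ ∅; g ≡ 0 at y ∈ ∅; common: ∅.
  x = 7: f ≡ 0 at y ∈ ∅; g ≡ 0 at y ∈ {1, 2}; common: ∅.
  x = 8: f ≡ 0 at y ∈ ∅; g ≡ 0 at y ∈ {3, 10}; common: ∅.
  x = 9: f ≡ 0 at y ∈ ∅; g ≡ 0 at y ∈ ∅; common: ∅.
  x = 10: f ≡ 0 at y ∈ ∅; g ≡ 0 at y ∈ ∅; common: ∅.
Collecting: common zeros = {(1, 10)}, so the count is 1.
Comparison with the Bézout bound: 1 ≤ 2 = deg(f)·deg(g), as expected for curves with no common component (the affine F_11-count falls short of the bound because intersections may lie at infinity, over extension fields, or carry multiplicity).


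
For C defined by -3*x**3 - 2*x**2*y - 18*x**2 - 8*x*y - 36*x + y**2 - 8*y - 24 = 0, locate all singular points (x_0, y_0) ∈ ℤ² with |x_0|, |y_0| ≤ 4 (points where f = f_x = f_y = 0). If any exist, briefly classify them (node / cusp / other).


Singular points: {(-2, 0)}; classification: cusp.

Compute partial derivatives:
  f_x = -9*x**2 - 4*x*y - 36*x - 8*y - 36.
  f_y = -2*x**2 - 8*x + 2*y - 8.
Scan x_0 ∈ {−4, ..., 4}. For each x_0, f_y(x_0, y) is a polynomial in y; find its integer roots y ∈ {−4, ..., 4}, then test f_x and f at those candidates.
  x = -4: f_y(-4, y) = 2*y - 8; vanishes at y ∈ {4}. (-4, 4): f_x = -4 ≠ 0.
  x = -3: f_y(-3, y) = 2*y - 2; vanishes at y ∈ {1}. (-3, 1): f_x = -5 ≠ 0.
  x = -2: f_y(-2, y) = 2*y; vanishes at y ∈ {0}. (-2, 0): f_x = 0, f = 0 — SINGULAR.
  x = -1: f_y(-1, y) = 2*y - 2; vanishes at y ∈ {1}. (-1, 1): f_x = -13 ≠ 0.
  x = 0: f_y(0, y) = 2*y - 8; vanishes at y ∈ {4}. (0, 4): f_x = -68 ≠ 0.
  x = 1: f_y(1, y) = 2*y - 18; no integer root y with |y| ≤ 4.
  x = 2: f_y(2, y) = 2*y - 32; no integer root y with |y| ≤ 4.
  x = 3: f_y(3, y) = 2*y - 50; no integer root y with |y| ≤ 4.
  x = 4: f_y(4, y) = 2*y - 72; no integer root y with |y| ≤ 4.
Only singular point on the grid: (-2, 0).
Classify: substitute x = -2 + u, y = 0 + v and expand: f = -3*u**3 - 2*u**2*v + v**2.
No constant or linear terms (consistent with a singular point). Quadratic part: v**2. Cubic part: -3*u**3 - 2*u**2*v.
The quadratic part v**2 is a perfect square, so there is a single (double) tangent line v = 0, i.e. y = 0. Restricting the cubic part to that line (v = 0) leaves -3*u**3 ≠ 0, so f is not divisible by v and the branch is v² ≈ 3*u**3 to lowest order — this is a cusp.
Classification: cusp.


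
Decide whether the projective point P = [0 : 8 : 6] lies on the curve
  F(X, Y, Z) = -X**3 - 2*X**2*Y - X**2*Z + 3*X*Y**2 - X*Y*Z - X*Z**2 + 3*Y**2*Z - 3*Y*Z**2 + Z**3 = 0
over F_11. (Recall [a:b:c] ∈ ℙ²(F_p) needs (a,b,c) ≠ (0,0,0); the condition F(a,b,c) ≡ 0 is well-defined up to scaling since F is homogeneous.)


F(0,8,6) ≡ 9 (mod 11); P is NOT on the curve.

Evaluate F(0, 8, 6) term-by-term (mod 11).
  -X**3 ↦ -1·0·1·1 = 0
  -2*X**2*Y ↦ -2·0·8·1 = 0
  -X**2*Z ↦ -1·0·1·6 = 0
  3*X*Y**2 ↦ 3·0·64·1 = 0
  -X*Y*Z ↦ -1·0·8·6 = 0
  -X*Z**2 ↦ -1·0·1·36 = 0
  3*Y**2*Z ↦ 3·1·64·6 = 1152
  -3*Y*Z**2 ↦ -3·1·8·36 = -864
  Z**3 ↦ 1·1·1·216 = 216
Sum: F(0, 8, 6) = (0) + (0) + (0) + (0) + (0) + (0) + (1152) + (-864) + (216) = 504.
Reducing mod 11: 504 ≡ 9 (mod 11).
Since F(a, b, c) ≡ 9 ≠ 0 (mod 11), P does NOT lie on the curve.


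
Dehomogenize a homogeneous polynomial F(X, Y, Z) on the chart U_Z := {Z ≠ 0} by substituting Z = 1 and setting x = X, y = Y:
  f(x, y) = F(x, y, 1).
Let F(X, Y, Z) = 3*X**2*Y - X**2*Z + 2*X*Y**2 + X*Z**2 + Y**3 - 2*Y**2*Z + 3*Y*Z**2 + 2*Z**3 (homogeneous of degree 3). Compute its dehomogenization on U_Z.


f(x, y) = 3*x**2*y - x**2 + 2*x*y**2 + x + y**3 - 2*y**2 + 3*y + 2

On U_Z we set Z = 1. Each monomial c·X^i·Y^j·Z^k in F becomes c·x^i·y^j·1^k = c·x^i·y^j.
Substituting Z = 1: F(X, Y, 1) = 3*x**2*y - x**2 + 2*x*y**2 + x + y**3 - 2*y**2 + 3*y + 2.
Note: deg(f) ≤ deg(F) = 3; strict inequality happens when F is divisible by Z (lost terms).


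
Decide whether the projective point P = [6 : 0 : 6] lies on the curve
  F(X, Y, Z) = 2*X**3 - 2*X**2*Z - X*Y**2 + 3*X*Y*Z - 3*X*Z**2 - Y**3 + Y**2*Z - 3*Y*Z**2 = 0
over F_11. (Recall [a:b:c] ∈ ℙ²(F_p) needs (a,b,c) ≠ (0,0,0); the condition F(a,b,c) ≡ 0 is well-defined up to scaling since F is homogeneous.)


F(6,0,6) ≡ 1 (mod 11); P is NOT on the curve.

Evaluate F(6, 0, 6) term-by-term (mod 11).
  2*X**3 ↦ 2·216·1·1 = 432
  -2*X**2*Z ↦ -2·36·1·6 = -432
  -X*Y**2 ↦ -1·6·0·1 = 0
  3*X*Y*Z ↦ 3·6·0·6 = 0
  -3*X*Z**2 ↦ -3·6·1·36 = -648
  -Y**3 ↦ -1·1·0·1 = 0
  Y**2*Z ↦ 1·1·0·6 = 0
  -3*Y*Z**2 ↦ -3·1·0·36 = 0
Sum: F(6, 0, 6) = (432) + (-432) + (0) + (0) + (-648) + (0) + (0) + (0) = -648.
Reducing mod 11: -648 ≡ 1 (mod 11).
Since F(a, b, c) ≡ 1 ≠ 0 (mod 11), P does NOT lie on the curve.


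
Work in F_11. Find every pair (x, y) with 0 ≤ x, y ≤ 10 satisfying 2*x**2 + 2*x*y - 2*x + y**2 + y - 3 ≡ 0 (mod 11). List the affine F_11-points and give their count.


Affine F_11-points: {(7, 9)}; count = 1.

For each of the 121 pairs (x, y) ∈ F_11², evaluate f(x, y) mod 11. Record the zeros.
  x = 0: [0↦8, 1↦10, 2↦3, 3↦9, 4↦6, 5↦5, 6↦6, 7↦9, 8↦3, 9↦10, 10↦8]  zeros at y ∈ ∅
  x = 1: [0↦8, 1↦1, 2↦7, 3↦4, 4↦3, 5↦4, 6↦7, 7↦1, 8↦8, 9↦6, 10↦6]  zeros at y ∈ ∅
  x = 2: [0↦1, 1↦7, 2↦4, 3↦3, 4↦4, 5↦7, 6↦1, 7↦8, 8↦6, 9↦6, 10↦8]  zeros at y ∈ ∅
  x = 3: [0↦9, 1↦6, 2↦5, 3↦6, 4↦9, 5↦3, 6↦10, 7↦8, 8↦8, 9↦10, 10↦3]  zeros at y ∈ ∅
  x = 4: [0↦10, 1↦9, 2↦10, 3↦2, 4↦7, 5↦3, 6↦1, 7↦1, 8↦3, 9↦7, 10↦2]  zeros at y ∈ ∅
  x = 5: [0↦4, 1↦5, 2↦8, 3↦2, 4↦9, 5↦7, 6↦7, 7↦9, 8↦2, 9↦8, 10↦5]  zeros at y ∈ ∅
  x = 6: [0↦2, 1↦5, 2↦10, 3↦6, 4↦4, 5↦4, 6↦6, 7↦10, 8↦5, 9↦2, 10↦1]  zeros at y ∈ ∅
  x = 7: [0↦4, 1↦9, 2↦5, 3↦3, 4↦3, 5↦5, 6↦9, 7↦4, 8↦1, 9↦0, 10↦1]  zeros at y ∈ {9}
  x = 8: [0↦10, 1↦6, 2↦4, 3↦4, 4↦6, 5↦10, 6↦5, 7↦2, 8↦1, 9↦2, 10↦5]  zeros at y ∈ ∅
  x = 9: [0↦9, 1↦7, 2↦7, 3↦9, 4↦2, 5↦8, 6↦5, 7↦4, 8↦5, 9↦8, 10↦2]  zeros at y ∈ ∅
  x = 10: [0↦1, 1↦1, 2↦3, 3↦7, 4↦2, 5↦10, 6↦9, 7↦10, 8↦2, 9↦7, 10↦3]  zeros at y ∈ ∅
Collecting zeros: affine points = {(7, 9)}.
Total count |C(F_11)_aff| = 1.


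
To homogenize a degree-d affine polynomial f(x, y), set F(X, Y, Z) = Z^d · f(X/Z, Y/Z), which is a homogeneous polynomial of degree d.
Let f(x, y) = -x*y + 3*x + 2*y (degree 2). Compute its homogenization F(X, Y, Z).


F(X, Y, Z) = -X*Y + 3*X*Z + 2*Y*Z

deg(f) = 2.
Substitute x = X/Z, y = Y/Z into f, then multiply by Z^2.
  monomial -1·x^1·y^1 ↦ -1·X^1·Y^1·Z^0.
  monomial 3·x^1·y^0 ↦ 3·X^1·Y^0·Z^1.
  monomial 2·x^0·y^1 ↦ 2·X^0·Y^1·Z^1.
Collecting: F(X, Y, Z) = -X*Y + 3*X*Z + 2*Y*Z.


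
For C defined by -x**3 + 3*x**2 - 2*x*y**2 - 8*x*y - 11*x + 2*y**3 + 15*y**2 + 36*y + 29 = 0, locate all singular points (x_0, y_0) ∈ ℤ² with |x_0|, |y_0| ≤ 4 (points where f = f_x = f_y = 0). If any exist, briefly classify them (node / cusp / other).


Singular points: {(1, -2)}; classification: cusp.

Compute partial derivatives:
  f_x = -3*x**2 + 6*x - 2*y**2 - 8*y - 11.
  f_y = -4*x*y - 8*x + 6*y**2 + 30*y + 36.
Scan x_0 ∈ {−4, ..., 4}. For each x_0, f_y(x_0, y) is a polynomial in y; find its integer roots y ∈ {−4, ..., 4}, then test f_x and f at those candidates.
  x = -4: f_y(-4, y) = 6*y**2 + 46*y + 68; vanishes at y ∈ {-2}. (-4, -2): f_x = -75 ≠ 0.
  x = -3: f_y(-3, y) = 6*y**2 + 42*y + 60; vanishes at y ∈ {-2}. (-3, -2): f_x = -48 ≠ 0.
  x = -2: f_y(-2, y) = 6*y**2 + 38*y + 52; vanishes at y ∈ {-2}. (-2, -2): f_x = -27 ≠ 0.
  x = -1: f_y(-1, y) = 6*y**2 + 34*y + 44; vanishes at y ∈ {-2}. (-1, -2): f_x = -12 ≠ 0.
  x = 0: f_y(0, y) = 6*y**2 + 30*y + 36; vanishes at y ∈ {-3, -2}. (0, -3): f_x = -5 ≠ 0; (0, -2): f_x = -3 ≠ 0.
  x = 1: f_y(1, y) = 6*y**2 + 26*y + 28; vanishes at y ∈ {-2}. (1, -2): f_x = 0, f = 0 — SINGULAR.
  x = 2: f_y(2, y) = 6*y**2 + 22*y + 20; vanishes at y ∈ {-2}. (2, -2): f_x = -3 ≠ 0.
  x = 3: f_y(3, y) = 6*y**2 + 18*y + 12; vanishes at y ∈ {-2, -1}. (3, -2): f_x = -12 ≠ 0; (3, -1): f_x = -14 ≠ 0.
  x = 4: f_y(4, y) = 6*y**2 + 14*y + 4; vanishes at y ∈ {-2}. (4, -2): f_x = -27 ≠ 0.
Only singular point on the grid: (1, -2).
Classify: substitute x = 1 + u, y = -2 + v and expand: f = -u**3 - 2*u*v**2 + 2*v**3 + v**2.
No constant or linear terms (consistent with a singular point). Quadratic part: v**2. Cubic part: -u**3 - 2*u*v**2 + 2*v**3.
The quadratic part v**2 is a perfect square, so there is a single (double) tangent line v = 0, i.e. y = -2. Restricting the cubic part to that line (v = 0) leaves -u**3 ≠ 0, so f is not divisible by v and the branch is v² ≈ u**3 to lowest order — this is a cusp.
Classification: cusp.


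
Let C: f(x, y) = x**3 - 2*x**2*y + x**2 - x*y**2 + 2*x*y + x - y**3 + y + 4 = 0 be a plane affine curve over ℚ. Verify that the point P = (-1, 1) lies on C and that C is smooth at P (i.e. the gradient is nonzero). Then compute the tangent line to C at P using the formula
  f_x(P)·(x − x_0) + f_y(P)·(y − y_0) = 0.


Tangent line at P: 7*x - 4*y + 11 = 0.

Step 1: f(-1, 1) = 0, so P lies on C.
Step 2: partial derivatives
  f_x(x, y) = 3*x**2 - 4*x*y + 2*x - y**2 + 2*y + 1, f_y(x, y) = -2*x**2 - 2*x*y + 2*x - 3*y**2 + 1.
  f_x(P) = 7, f_y(P) = -4 (gradient nonzero, so P is smooth).
Step 3: tangent line at P: 7·(x − -1) + -4·(y − 1) = 0.
Expanding: 7*x - 4*y + 11 = 0.


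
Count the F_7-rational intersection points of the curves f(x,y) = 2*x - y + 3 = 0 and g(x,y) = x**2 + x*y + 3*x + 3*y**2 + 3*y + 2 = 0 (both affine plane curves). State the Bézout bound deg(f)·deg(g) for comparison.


Common zeros: ∅; count = 0; Bézout bound = 2.

deg(f) = 1, deg(g) = 2, so Bézout bound = 2.
Scan x ∈ F_7. For each x, list the y ∈ F_7 with f(x, y) ≡ 0 and those with g(x, y) ≡ 0 (mod 7); the common zeros in that column are the intersection.
  x = 0: f ≡ 0 at y ∈ {3}; g ≡ 0 at y ∈ ∅; common: ∅.
  x = 1: f ≡ 0 at y ∈ {5}; g ≡ 0 at y ∈ {4}; common: ∅.
  x = 2: f ≡ 0 at y ∈ {0}; g ≡ 0 at y ∈ {5}; common: ∅.
  x = 3: f ≡ 0 at y ∈ {2}; g ≡ 0 at y ∈ ∅; common: ∅.
  x = 4: f ≡ 0 at y ∈ {4}; g ≡ 0 at y ∈ {2, 5}; common: ∅.
  x = 5: f ≡ 0 at y ∈ {6}; g ≡ 0 at y ∈ {0, 2}; common: ∅.
  x = 6: f ≡ 0 at y ∈ {1}; g ≡ 0 at y ∈ {0, 4}; common: ∅.
Collecting: common zeros = ∅, so the count is 0.
Comparison with the Bézout bound: 0 ≤ 2 = deg(f)·deg(g), as expected for curves with no common component (the affine F_7-count falls short of the bound because intersections may lie at infinity, over extension fields, or carry multiplicity).


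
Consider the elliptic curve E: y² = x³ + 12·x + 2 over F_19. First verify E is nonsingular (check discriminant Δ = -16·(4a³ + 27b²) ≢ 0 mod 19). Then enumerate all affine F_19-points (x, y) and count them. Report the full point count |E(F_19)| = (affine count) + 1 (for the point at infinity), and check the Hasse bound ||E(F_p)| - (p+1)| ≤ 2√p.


Affine points = {(4, 0), (5, 4), (5, 15), (6, 9), (6, 10), (7, 7), (7, 12), (10, 1), (10, 18), (14, 8), (14, 11), (15, 2), (15, 17)}; affine count = 13; |E(F_19)| = 14.

Discriminant check: Δ ∝ 4a³ + 27b² = 4·12³ + 27·2² = 4·1728 + 27·4 ≡ 9 (mod 19). Nonzero ⇒ E is nonsingular.
For each x ∈ F_19, compute rhs = x³ + 12·x + 2 mod 19, then count y ∈ F_19 with y² ≡ rhs.
  x = 0: rhs = 2, matching y values: none (0 points).
  x = 1: rhs = 15, matching y values: none (0 points).
  x = 2: rhs = 15, matching y values: none (0 points).
  x = 3: rhs = 8, matching y values: none (0 points).
  x = 4: rhs = 0, matching y values: 0 (1 points).
  x = 5: rhs = 16, matching y values: 4, 15 (2 points).
  x = 6: rhs = 5, matching y values: 9, 10 (2 points).
  x = 7: rhs = 11, matching y values: 7, 12 (2 points).
  x = 8: rhs = 2, matching y values: none (0 points).
  x = 9: rhs = 3, matching y values: none (0 points).
  x = 10: rhs = 1, matching y values: 1, 18 (2 points).
  x = 11: rhs = 2, matching y values: none (0 points).
  x = 12: rhs = 12, matching y values: none (0 points).
  x = 13: rhs = 18, matching y values: none (0 points).
  x = 14: rhs = 7, matching y values: 8, 11 (2 points).
  x = 15: rhs = 4, matching y values: 2, 17 (2 points).
  x = 16: rhs = 15, matching y values: none (0 points).
  x = 17: rhs = 8, matching y values: none (0 points).
  x = 18: rhs = 8, matching y values: none (0 points).
Total affine count: 13.
Full point count |E(F_19)| = 13 + 1 = 14.
Hasse bound: |14 − (19+1)| = |-6| = 6 ≤ 2√19 ≈ 8.7178 ✓.
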